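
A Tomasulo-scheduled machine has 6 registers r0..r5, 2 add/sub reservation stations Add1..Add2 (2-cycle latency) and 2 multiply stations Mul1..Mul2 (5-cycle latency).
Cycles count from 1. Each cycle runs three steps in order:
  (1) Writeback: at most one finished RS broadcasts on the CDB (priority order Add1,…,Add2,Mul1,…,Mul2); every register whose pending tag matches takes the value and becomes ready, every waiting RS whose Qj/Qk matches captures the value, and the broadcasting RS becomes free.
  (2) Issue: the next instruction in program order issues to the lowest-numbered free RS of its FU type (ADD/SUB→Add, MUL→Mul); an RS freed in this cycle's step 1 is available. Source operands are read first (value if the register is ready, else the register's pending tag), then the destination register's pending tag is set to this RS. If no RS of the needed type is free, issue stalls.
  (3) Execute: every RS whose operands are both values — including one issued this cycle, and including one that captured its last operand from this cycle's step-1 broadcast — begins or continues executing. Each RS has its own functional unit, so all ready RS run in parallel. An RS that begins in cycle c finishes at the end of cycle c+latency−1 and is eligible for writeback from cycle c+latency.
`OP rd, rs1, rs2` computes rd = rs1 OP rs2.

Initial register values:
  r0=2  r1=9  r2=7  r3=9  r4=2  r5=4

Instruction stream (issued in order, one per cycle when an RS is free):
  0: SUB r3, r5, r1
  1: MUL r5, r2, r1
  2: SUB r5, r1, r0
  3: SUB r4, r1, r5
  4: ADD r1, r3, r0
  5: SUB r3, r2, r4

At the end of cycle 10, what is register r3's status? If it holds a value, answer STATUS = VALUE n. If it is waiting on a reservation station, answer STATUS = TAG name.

STATUS = VALUE 5

  c1: issue SUB r3<-Add1  regs: r0:2,r1:9,r2:7,r3:Add1,r4:2,r5:4
  c2: issue MUL r5<-Mul1  regs: r0:2,r1:9,r2:7,r3:Add1,r4:2,r5:Mul1
  c3: CDB Add1=-5; issue SUB r5<-Add1  regs: r0:2,r1:9,r2:7,r3:-5,r4:2,r5:Add1
  c4: issue SUB r4<-Add2  regs: r0:2,r1:9,r2:7,r3:-5,r4:Add2,r5:Add1
  c5: CDB Add1=7; issue ADD r1<-Add1  regs: r0:2,r1:Add1,r2:7,r3:-5,r4:Add2,r5:7
  c6: stall  regs: r0:2,r1:Add1,r2:7,r3:-5,r4:Add2,r5:7
  c7: CDB Add1=-3; issue SUB r3<-Add1  regs: r0:2,r1:-3,r2:7,r3:Add1,r4:Add2,r5:7
  c8: CDB Add2=2  regs: r0:2,r1:-3,r2:7,r3:Add1,r4:2,r5:7
  c9: CDB Mul1=63  regs: r0:2,r1:-3,r2:7,r3:Add1,r4:2,r5:7
  c10: CDB Add1=5  regs: r0:2,r1:-3,r2:7,r3:5,r4:2,r5:7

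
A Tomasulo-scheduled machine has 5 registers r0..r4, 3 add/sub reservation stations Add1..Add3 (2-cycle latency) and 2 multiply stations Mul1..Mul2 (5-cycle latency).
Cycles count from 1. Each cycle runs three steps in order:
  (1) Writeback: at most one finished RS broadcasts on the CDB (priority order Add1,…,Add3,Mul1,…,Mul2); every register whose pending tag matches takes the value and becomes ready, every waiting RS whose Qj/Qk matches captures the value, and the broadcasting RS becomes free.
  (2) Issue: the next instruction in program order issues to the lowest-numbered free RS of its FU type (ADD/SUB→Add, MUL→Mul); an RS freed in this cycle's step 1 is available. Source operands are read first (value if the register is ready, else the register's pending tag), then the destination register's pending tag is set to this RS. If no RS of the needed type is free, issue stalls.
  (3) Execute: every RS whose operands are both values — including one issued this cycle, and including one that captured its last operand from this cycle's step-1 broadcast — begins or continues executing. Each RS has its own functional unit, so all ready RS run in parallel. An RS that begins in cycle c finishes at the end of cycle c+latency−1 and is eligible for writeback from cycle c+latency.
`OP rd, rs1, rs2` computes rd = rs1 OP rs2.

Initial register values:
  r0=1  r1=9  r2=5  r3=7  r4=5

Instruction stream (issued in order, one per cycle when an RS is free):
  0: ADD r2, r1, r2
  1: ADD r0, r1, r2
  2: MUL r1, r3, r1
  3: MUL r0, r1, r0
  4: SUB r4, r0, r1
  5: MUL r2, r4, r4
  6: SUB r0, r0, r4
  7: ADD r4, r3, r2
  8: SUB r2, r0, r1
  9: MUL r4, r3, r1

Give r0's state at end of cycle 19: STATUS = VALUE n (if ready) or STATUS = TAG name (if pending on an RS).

cycle 1: issue ADD r2<-Add1 // r0:1,r1:9,r2:Add1,r3:7,r4:5
cycle 2: issue ADD r0<-Add2 // r0:Add2,r1:9,r2:Add1,r3:7,r4:5
cycle 3: CDB Add1=14; issue MUL r1<-Mul1 // r0:Add2,r1:Mul1,r2:14,r3:7,r4:5
cycle 4: issue MUL r0<-Mul2 // r0:Mul2,r1:Mul1,r2:14,r3:7,r4:5
cycle 5: CDB Add2=23; issue SUB r4<-Add1 // r0:Mul2,r1:Mul1,r2:14,r3:7,r4:Add1
cycle 6: stall // r0:Mul2,r1:Mul1,r2:14,r3:7,r4:Add1
cycle 7: stall // r0:Mul2,r1:Mul1,r2:14,r3:7,r4:Add1
cycle 8: CDB Mul1=63; issue MUL r2<-Mul1 // r0:Mul2,r1:63,r2:Mul1,r3:7,r4:Add1
cycle 9: issue SUB r0<-Add2 // r0:Add2,r1:63,r2:Mul1,r3:7,r4:Add1
cycle 10: issue ADD r4<-Add3 // r0:Add2,r1:63,r2:Mul1,r3:7,r4:Add3
cycle 11: stall // r0:Add2,r1:63,r2:Mul1,r3:7,r4:Add3
cycle 12: stall // r0:Add2,r1:63,r2:Mul1,r3:7,r4:Add3
cycle 13: CDB Mul2=1449; stall // r0:Add2,r1:63,r2:Mul1,r3:7,r4:Add3
cycle 14: stall // r0:Add2,r1:63,r2:Mul1,r3:7,r4:Add3
cycle 15: CDB Add1=1386; issue SUB r2<-Add1 // r0:Add2,r1:63,r2:Add1,r3:7,r4:Add3
cycle 16: issue MUL r4<-Mul2 // r0:Add2,r1:63,r2:Add1,r3:7,r4:Mul2
cycle 17: CDB Add2=63 // r0:63,r1:63,r2:Add1,r3:7,r4:Mul2
cycle 18: - // r0:63,r1:63,r2:Add1,r3:7,r4:Mul2
cycle 19: CDB Add1=0 // r0:63,r1:63,r2:0,r3:7,r4:Mul2

STATUS = VALUE 63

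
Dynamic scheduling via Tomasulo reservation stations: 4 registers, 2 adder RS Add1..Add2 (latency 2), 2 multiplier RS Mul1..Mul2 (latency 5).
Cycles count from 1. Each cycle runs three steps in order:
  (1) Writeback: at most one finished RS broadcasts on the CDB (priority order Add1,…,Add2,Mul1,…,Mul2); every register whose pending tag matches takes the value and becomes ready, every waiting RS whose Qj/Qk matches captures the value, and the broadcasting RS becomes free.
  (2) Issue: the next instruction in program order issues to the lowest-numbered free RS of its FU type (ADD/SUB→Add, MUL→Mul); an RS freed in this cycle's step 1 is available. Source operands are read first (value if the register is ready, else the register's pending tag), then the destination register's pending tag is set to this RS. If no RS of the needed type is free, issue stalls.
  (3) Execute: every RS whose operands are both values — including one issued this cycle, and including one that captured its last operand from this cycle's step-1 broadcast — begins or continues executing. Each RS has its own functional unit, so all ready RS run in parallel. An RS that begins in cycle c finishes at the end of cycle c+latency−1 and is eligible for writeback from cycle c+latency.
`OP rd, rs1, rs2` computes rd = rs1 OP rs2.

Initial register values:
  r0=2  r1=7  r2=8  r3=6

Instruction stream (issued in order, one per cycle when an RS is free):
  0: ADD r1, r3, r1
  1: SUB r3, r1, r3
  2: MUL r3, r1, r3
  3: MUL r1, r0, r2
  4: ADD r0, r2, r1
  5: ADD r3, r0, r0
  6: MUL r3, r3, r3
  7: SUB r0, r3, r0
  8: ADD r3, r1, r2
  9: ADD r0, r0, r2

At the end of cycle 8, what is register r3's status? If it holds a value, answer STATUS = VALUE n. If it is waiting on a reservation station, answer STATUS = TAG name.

  c1: issue ADD r1<-Add1  regs: r0:2,r1:Add1,r2:8,r3:6
  c2: issue SUB r3<-Add2  regs: r0:2,r1:Add1,r2:8,r3:Add2
  c3: CDB Add1=13; issue MUL r3<-Mul1  regs: r0:2,r1:13,r2:8,r3:Mul1
  c4: issue MUL r1<-Mul2  regs: r0:2,r1:Mul2,r2:8,r3:Mul1
  c5: CDB Add2=7; issue ADD r0<-Add1  regs: r0:Add1,r1:Mul2,r2:8,r3:Mul1
  c6: issue ADD r3<-Add2  regs: r0:Add1,r1:Mul2,r2:8,r3:Add2
  c7: stall  regs: r0:Add1,r1:Mul2,r2:8,r3:Add2
  c8: stall  regs: r0:Add1,r1:Mul2,r2:8,r3:Add2

STATUS = TAG Add2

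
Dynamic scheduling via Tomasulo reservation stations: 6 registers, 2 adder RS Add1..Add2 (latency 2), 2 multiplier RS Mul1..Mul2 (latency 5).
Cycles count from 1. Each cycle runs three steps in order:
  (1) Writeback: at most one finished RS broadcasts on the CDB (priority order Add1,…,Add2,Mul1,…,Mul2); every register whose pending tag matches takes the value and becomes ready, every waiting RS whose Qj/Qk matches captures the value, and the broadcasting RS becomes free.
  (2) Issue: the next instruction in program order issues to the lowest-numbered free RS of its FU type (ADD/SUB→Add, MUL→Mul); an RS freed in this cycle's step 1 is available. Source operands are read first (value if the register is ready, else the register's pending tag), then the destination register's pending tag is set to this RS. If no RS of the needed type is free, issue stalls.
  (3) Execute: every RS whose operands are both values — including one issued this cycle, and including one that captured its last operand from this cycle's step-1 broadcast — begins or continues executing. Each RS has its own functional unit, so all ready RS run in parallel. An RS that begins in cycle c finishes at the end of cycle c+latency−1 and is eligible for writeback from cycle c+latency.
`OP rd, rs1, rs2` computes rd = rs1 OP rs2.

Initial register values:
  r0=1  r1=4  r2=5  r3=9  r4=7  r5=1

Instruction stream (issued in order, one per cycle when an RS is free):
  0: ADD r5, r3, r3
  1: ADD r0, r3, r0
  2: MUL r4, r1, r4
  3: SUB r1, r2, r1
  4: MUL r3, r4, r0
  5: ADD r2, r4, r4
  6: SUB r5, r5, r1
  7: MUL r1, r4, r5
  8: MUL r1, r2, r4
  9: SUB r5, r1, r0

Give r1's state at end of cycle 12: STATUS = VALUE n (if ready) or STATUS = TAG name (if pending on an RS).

cycle 1: issue ADD r5<-Add1 // r0:1,r1:4,r2:5,r3:9,r4:7,r5:Add1
cycle 2: issue ADD r0<-Add2 // r0:Add2,r1:4,r2:5,r3:9,r4:7,r5:Add1
cycle 3: CDB Add1=18; issue MUL r4<-Mul1 // r0:Add2,r1:4,r2:5,r3:9,r4:Mul1,r5:18
cycle 4: CDB Add2=10; issue SUB r1<-Add1 // r0:10,r1:Add1,r2:5,r3:9,r4:Mul1,r5:18
cycle 5: issue MUL r3<-Mul2 // r0:10,r1:Add1,r2:5,r3:Mul2,r4:Mul1,r5:18
cycle 6: CDB Add1=1; issue ADD r2<-Add1 // r0:10,r1:1,r2:Add1,r3:Mul2,r4:Mul1,r5:18
cycle 7: issue SUB r5<-Add2 // r0:10,r1:1,r2:Add1,r3:Mul2,r4:Mul1,r5:Add2
cycle 8: CDB Mul1=28; issue MUL r1<-Mul1 // r0:10,r1:Mul1,r2:Add1,r3:Mul2,r4:28,r5:Add2
cycle 9: CDB Add2=17; stall // r0:10,r1:Mul1,r2:Add1,r3:Mul2,r4:28,r5:17
cycle 10: CDB Add1=56; stall // r0:10,r1:Mul1,r2:56,r3:Mul2,r4:28,r5:17
cycle 11: stall // r0:10,r1:Mul1,r2:56,r3:Mul2,r4:28,r5:17
cycle 12: stall // r0:10,r1:Mul1,r2:56,r3:Mul2,r4:28,r5:17

STATUS = TAG Mul1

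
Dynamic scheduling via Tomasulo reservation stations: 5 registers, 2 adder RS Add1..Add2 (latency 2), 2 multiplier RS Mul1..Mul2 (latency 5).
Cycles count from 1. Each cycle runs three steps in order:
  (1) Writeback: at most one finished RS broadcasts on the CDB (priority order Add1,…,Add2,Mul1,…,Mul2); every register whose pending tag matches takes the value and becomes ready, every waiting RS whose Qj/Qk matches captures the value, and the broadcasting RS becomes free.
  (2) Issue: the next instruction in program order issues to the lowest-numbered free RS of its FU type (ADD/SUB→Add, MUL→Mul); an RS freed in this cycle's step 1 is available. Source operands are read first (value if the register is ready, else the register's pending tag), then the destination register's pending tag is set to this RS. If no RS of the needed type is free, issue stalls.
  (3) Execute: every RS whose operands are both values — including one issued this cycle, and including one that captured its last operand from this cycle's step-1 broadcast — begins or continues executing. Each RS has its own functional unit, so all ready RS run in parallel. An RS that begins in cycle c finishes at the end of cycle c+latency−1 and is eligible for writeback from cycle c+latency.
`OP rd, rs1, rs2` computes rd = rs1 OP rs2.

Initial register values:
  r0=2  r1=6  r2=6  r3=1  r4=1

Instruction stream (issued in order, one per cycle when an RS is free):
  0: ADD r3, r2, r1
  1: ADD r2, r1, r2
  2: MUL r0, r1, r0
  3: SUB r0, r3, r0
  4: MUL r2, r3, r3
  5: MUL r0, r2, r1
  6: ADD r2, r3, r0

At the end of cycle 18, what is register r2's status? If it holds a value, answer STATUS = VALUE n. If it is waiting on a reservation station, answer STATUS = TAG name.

c1: issue ADD r3<-Add1 | r0:2,r1:6,r2:6,r3:Add1,r4:1
c2: issue ADD r2<-Add2 | r0:2,r1:6,r2:Add2,r3:Add1,r4:1
c3: CDB Add1=12; issue MUL r0<-Mul1 | r0:Mul1,r1:6,r2:Add2,r3:12,r4:1
c4: CDB Add2=12; issue SUB r0<-Add1 | r0:Add1,r1:6,r2:12,r3:12,r4:1
c5: issue MUL r2<-Mul2 | r0:Add1,r1:6,r2:Mul2,r3:12,r4:1
c6: stall | r0:Add1,r1:6,r2:Mul2,r3:12,r4:1
c7: stall | r0:Add1,r1:6,r2:Mul2,r3:12,r4:1
c8: CDB Mul1=12; issue MUL r0<-Mul1 | r0:Mul1,r1:6,r2:Mul2,r3:12,r4:1
c9: issue ADD r2<-Add2 | r0:Mul1,r1:6,r2:Add2,r3:12,r4:1
c10: CDB Add1=0 | r0:Mul1,r1:6,r2:Add2,r3:12,r4:1
c11: CDB Mul2=144 | r0:Mul1,r1:6,r2:Add2,r3:12,r4:1
c12: - | r0:Mul1,r1:6,r2:Add2,r3:12,r4:1
c13: - | r0:Mul1,r1:6,r2:Add2,r3:12,r4:1
c14: - | r0:Mul1,r1:6,r2:Add2,r3:12,r4:1
c15: - | r0:Mul1,r1:6,r2:Add2,r3:12,r4:1
c16: CDB Mul1=864 | r0:864,r1:6,r2:Add2,r3:12,r4:1
c17: - | r0:864,r1:6,r2:Add2,r3:12,r4:1
c18: CDB Add2=876 | r0:864,r1:6,r2:876,r3:12,r4:1

STATUS = VALUE 876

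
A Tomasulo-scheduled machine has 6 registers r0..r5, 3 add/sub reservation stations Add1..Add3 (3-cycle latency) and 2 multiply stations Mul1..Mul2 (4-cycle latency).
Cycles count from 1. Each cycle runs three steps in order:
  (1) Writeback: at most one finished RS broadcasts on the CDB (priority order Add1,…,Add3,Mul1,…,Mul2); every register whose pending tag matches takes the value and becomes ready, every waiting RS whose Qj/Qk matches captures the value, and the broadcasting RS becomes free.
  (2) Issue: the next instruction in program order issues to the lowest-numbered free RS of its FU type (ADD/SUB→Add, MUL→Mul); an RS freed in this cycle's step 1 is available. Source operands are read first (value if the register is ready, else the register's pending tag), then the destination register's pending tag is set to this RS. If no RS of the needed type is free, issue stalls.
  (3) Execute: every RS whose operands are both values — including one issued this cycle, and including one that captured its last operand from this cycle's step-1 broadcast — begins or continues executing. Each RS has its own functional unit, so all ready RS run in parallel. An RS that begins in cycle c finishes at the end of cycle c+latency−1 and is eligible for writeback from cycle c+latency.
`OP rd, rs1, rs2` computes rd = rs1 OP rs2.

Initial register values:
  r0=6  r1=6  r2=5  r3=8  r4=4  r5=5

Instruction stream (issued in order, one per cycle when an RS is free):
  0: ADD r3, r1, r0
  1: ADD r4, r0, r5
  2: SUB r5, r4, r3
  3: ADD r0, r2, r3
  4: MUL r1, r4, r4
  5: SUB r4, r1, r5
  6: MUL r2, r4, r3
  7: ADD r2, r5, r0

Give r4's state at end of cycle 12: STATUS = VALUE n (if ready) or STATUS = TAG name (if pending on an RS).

  c1: issue ADD r3<-Add1  regs: r0:6,r1:6,r2:5,r3:Add1,r4:4,r5:5
  c2: issue ADD r4<-Add2  regs: r0:6,r1:6,r2:5,r3:Add1,r4:Add2,r5:5
  c3: issue SUB r5<-Add3  regs: r0:6,r1:6,r2:5,r3:Add1,r4:Add2,r5:Add3
  c4: CDB Add1=12; issue ADD r0<-Add1  regs: r0:Add1,r1:6,r2:5,r3:12,r4:Add2,r5:Add3
  c5: CDB Add2=11; issue MUL r1<-Mul1  regs: r0:Add1,r1:Mul1,r2:5,r3:12,r4:11,r5:Add3
  c6: issue SUB r4<-Add2  regs: r0:Add1,r1:Mul1,r2:5,r3:12,r4:Add2,r5:Add3
  c7: CDB Add1=17; issue MUL r2<-Mul2  regs: r0:17,r1:Mul1,r2:Mul2,r3:12,r4:Add2,r5:Add3
  c8: CDB Add3=-1; issue ADD r2<-Add1  regs: r0:17,r1:Mul1,r2:Add1,r3:12,r4:Add2,r5:-1
  c9: CDB Mul1=121  regs: r0:17,r1:121,r2:Add1,r3:12,r4:Add2,r5:-1
  c10: -  regs: r0:17,r1:121,r2:Add1,r3:12,r4:Add2,r5:-1
  c11: CDB Add1=16  regs: r0:17,r1:121,r2:16,r3:12,r4:Add2,r5:-1
  c12: CDB Add2=122  regs: r0:17,r1:121,r2:16,r3:12,r4:122,r5:-1

STATUS = VALUE 122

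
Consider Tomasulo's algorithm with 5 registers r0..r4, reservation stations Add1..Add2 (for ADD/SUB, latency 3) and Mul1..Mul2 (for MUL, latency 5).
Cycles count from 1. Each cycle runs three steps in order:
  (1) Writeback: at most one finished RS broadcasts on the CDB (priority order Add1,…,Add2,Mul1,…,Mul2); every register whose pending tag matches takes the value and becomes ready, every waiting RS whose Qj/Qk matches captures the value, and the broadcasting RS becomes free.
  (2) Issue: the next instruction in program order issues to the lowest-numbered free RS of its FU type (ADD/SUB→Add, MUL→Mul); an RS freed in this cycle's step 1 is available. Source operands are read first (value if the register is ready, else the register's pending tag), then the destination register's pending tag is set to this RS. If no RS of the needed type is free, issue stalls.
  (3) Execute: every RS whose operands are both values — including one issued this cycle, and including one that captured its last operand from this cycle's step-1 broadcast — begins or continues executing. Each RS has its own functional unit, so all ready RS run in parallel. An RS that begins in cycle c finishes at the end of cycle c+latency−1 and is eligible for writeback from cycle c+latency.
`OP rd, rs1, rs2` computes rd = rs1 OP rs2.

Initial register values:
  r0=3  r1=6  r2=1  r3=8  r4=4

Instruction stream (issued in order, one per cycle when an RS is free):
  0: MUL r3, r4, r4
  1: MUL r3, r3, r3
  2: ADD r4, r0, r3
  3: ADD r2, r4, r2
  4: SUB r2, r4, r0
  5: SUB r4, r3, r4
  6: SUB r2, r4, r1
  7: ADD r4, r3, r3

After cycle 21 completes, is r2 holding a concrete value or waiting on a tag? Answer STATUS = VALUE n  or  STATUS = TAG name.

  c1: issue MUL r3<-Mul1  regs: r0:3,r1:6,r2:1,r3:Mul1,r4:4
  c2: issue MUL r3<-Mul2  regs: r0:3,r1:6,r2:1,r3:Mul2,r4:4
  c3: issue ADD r4<-Add1  regs: r0:3,r1:6,r2:1,r3:Mul2,r4:Add1
  c4: issue ADD r2<-Add2  regs: r0:3,r1:6,r2:Add2,r3:Mul2,r4:Add1
  c5: stall  regs: r0:3,r1:6,r2:Add2,r3:Mul2,r4:Add1
  c6: CDB Mul1=16; stall  regs: r0:3,r1:6,r2:Add2,r3:Mul2,r4:Add1
  c7: stall  regs: r0:3,r1:6,r2:Add2,r3:Mul2,r4:Add1
  c8: stall  regs: r0:3,r1:6,r2:Add2,r3:Mul2,r4:Add1
  c9: stall  regs: r0:3,r1:6,r2:Add2,r3:Mul2,r4:Add1
  c10: stall  regs: r0:3,r1:6,r2:Add2,r3:Mul2,r4:Add1
  c11: CDB Mul2=256; stall  regs: r0:3,r1:6,r2:Add2,r3:256,r4:Add1
  c12: stall  regs: r0:3,r1:6,r2:Add2,r3:256,r4:Add1
  c13: stall  regs: r0:3,r1:6,r2:Add2,r3:256,r4:Add1
  c14: CDB Add1=259; issue SUB r2<-Add1  regs: r0:3,r1:6,r2:Add1,r3:256,r4:259
  c15: stall  regs: r0:3,r1:6,r2:Add1,r3:256,r4:259
  c16: stall  regs: r0:3,r1:6,r2:Add1,r3:256,r4:259
  c17: CDB Add1=256; issue SUB r4<-Add1  regs: r0:3,r1:6,r2:256,r3:256,r4:Add1
  c18: CDB Add2=260; issue SUB r2<-Add2  regs: r0:3,r1:6,r2:Add2,r3:256,r4:Add1
  c19: stall  regs: r0:3,r1:6,r2:Add2,r3:256,r4:Add1
  c20: CDB Add1=-3; issue ADD r4<-Add1  regs: r0:3,r1:6,r2:Add2,r3:256,r4:Add1
  c21: -  regs: r0:3,r1:6,r2:Add2,r3:256,r4:Add1

STATUS = TAG Add2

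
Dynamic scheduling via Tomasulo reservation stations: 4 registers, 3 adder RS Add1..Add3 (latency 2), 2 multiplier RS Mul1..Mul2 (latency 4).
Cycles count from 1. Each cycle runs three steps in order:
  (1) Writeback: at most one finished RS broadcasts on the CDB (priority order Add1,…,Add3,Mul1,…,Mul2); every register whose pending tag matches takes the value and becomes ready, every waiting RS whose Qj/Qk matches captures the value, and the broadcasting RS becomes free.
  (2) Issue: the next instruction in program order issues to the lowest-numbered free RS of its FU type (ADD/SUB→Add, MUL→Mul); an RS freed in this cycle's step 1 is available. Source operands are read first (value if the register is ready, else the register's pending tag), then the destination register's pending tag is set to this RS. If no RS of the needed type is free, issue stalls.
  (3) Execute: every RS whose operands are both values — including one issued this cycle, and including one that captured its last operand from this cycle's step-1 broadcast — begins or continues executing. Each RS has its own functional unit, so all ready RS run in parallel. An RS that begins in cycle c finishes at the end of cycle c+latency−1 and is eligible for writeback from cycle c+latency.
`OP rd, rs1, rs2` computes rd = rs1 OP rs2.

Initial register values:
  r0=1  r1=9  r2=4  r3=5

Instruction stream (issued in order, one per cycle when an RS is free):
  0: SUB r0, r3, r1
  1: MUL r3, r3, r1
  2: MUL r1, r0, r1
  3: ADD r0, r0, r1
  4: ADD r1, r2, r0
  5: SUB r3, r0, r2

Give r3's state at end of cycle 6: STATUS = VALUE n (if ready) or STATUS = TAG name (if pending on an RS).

cycle 1: issue SUB r0<-Add1 // r0:Add1,r1:9,r2:4,r3:5
cycle 2: issue MUL r3<-Mul1 // r0:Add1,r1:9,r2:4,r3:Mul1
cycle 3: CDB Add1=-4; issue MUL r1<-Mul2 // r0:-4,r1:Mul2,r2:4,r3:Mul1
cycle 4: issue ADD r0<-Add1 // r0:Add1,r1:Mul2,r2:4,r3:Mul1
cycle 5: issue ADD r1<-Add2 // r0:Add1,r1:Add2,r2:4,r3:Mul1
cycle 6: CDB Mul1=45; issue SUB r3<-Add3 // r0:Add1,r1:Add2,r2:4,r3:Add3

STATUS = TAG Add3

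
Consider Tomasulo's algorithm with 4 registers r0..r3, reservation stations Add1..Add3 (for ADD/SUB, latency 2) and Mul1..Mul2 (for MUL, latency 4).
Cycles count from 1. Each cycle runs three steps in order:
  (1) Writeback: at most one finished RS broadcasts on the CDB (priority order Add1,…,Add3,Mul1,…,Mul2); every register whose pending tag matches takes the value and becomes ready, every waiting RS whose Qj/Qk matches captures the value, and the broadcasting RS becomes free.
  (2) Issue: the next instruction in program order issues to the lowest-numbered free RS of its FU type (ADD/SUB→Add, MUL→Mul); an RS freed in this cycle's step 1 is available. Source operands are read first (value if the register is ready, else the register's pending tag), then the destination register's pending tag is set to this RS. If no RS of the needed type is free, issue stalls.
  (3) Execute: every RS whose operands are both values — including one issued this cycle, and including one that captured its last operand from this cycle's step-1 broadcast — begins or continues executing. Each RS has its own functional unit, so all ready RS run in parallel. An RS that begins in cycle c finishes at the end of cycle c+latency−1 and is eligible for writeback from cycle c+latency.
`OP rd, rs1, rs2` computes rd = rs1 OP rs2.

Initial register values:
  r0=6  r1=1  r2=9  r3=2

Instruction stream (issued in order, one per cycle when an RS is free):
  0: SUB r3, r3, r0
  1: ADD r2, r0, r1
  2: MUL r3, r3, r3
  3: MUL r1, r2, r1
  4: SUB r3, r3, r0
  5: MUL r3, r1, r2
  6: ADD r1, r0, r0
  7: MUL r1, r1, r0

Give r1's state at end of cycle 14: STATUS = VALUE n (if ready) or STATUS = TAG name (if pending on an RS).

STATUS = VALUE 72

c1: issue SUB r3<-Add1 | r0:6,r1:1,r2:9,r3:Add1
c2: issue ADD r2<-Add2 | r0:6,r1:1,r2:Add2,r3:Add1
c3: CDB Add1=-4; issue MUL r3<-Mul1 | r0:6,r1:1,r2:Add2,r3:Mul1
c4: CDB Add2=7; issue MUL r1<-Mul2 | r0:6,r1:Mul2,r2:7,r3:Mul1
c5: issue SUB r3<-Add1 | r0:6,r1:Mul2,r2:7,r3:Add1
c6: stall | r0:6,r1:Mul2,r2:7,r3:Add1
c7: CDB Mul1=16; issue MUL r3<-Mul1 | r0:6,r1:Mul2,r2:7,r3:Mul1
c8: CDB Mul2=7; issue ADD r1<-Add2 | r0:6,r1:Add2,r2:7,r3:Mul1
c9: CDB Add1=10; issue MUL r1<-Mul2 | r0:6,r1:Mul2,r2:7,r3:Mul1
c10: CDB Add2=12 | r0:6,r1:Mul2,r2:7,r3:Mul1
c11: - | r0:6,r1:Mul2,r2:7,r3:Mul1
c12: CDB Mul1=49 | r0:6,r1:Mul2,r2:7,r3:49
c13: - | r0:6,r1:Mul2,r2:7,r3:49
c14: CDB Mul2=72 | r0:6,r1:72,r2:7,r3:49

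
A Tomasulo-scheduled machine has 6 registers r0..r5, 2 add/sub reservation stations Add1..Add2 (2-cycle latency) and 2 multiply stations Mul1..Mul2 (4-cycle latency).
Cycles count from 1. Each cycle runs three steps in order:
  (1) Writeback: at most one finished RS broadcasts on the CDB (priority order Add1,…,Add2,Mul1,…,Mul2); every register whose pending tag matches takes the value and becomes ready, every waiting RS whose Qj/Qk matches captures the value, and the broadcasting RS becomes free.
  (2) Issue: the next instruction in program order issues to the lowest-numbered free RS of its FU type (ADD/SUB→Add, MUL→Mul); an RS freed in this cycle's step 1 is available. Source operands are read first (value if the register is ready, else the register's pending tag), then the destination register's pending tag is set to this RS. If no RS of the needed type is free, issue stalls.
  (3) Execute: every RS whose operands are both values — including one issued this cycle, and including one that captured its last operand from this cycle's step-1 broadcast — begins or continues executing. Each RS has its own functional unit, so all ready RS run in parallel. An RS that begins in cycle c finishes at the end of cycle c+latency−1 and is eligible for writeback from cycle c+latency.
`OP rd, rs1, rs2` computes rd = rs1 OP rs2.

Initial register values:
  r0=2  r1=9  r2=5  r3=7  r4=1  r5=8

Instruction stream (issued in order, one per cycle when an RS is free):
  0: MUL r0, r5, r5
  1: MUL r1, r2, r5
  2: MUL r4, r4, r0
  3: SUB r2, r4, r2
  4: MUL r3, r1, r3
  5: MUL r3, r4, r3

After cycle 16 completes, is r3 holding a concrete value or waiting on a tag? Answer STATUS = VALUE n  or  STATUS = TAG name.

c1: issue MUL r0<-Mul1 | r0:Mul1,r1:9,r2:5,r3:7,r4:1,r5:8
c2: issue MUL r1<-Mul2 | r0:Mul1,r1:Mul2,r2:5,r3:7,r4:1,r5:8
c3: stall | r0:Mul1,r1:Mul2,r2:5,r3:7,r4:1,r5:8
c4: stall | r0:Mul1,r1:Mul2,r2:5,r3:7,r4:1,r5:8
c5: CDB Mul1=64; issue MUL r4<-Mul1 | r0:64,r1:Mul2,r2:5,r3:7,r4:Mul1,r5:8
c6: CDB Mul2=40; issue SUB r2<-Add1 | r0:64,r1:40,r2:Add1,r3:7,r4:Mul1,r5:8
c7: issue MUL r3<-Mul2 | r0:64,r1:40,r2:Add1,r3:Mul2,r4:Mul1,r5:8
c8: stall | r0:64,r1:40,r2:Add1,r3:Mul2,r4:Mul1,r5:8
c9: CDB Mul1=64; issue MUL r3<-Mul1 | r0:64,r1:40,r2:Add1,r3:Mul1,r4:64,r5:8
c10: - | r0:64,r1:40,r2:Add1,r3:Mul1,r4:64,r5:8
c11: CDB Add1=59 | r0:64,r1:40,r2:59,r3:Mul1,r4:64,r5:8
c12: CDB Mul2=280 | r0:64,r1:40,r2:59,r3:Mul1,r4:64,r5:8
c13: - | r0:64,r1:40,r2:59,r3:Mul1,r4:64,r5:8
c14: - | r0:64,r1:40,r2:59,r3:Mul1,r4:64,r5:8
c15: - | r0:64,r1:40,r2:59,r3:Mul1,r4:64,r5:8
c16: CDB Mul1=17920 | r0:64,r1:40,r2:59,r3:17920,r4:64,r5:8

STATUS = VALUE 17920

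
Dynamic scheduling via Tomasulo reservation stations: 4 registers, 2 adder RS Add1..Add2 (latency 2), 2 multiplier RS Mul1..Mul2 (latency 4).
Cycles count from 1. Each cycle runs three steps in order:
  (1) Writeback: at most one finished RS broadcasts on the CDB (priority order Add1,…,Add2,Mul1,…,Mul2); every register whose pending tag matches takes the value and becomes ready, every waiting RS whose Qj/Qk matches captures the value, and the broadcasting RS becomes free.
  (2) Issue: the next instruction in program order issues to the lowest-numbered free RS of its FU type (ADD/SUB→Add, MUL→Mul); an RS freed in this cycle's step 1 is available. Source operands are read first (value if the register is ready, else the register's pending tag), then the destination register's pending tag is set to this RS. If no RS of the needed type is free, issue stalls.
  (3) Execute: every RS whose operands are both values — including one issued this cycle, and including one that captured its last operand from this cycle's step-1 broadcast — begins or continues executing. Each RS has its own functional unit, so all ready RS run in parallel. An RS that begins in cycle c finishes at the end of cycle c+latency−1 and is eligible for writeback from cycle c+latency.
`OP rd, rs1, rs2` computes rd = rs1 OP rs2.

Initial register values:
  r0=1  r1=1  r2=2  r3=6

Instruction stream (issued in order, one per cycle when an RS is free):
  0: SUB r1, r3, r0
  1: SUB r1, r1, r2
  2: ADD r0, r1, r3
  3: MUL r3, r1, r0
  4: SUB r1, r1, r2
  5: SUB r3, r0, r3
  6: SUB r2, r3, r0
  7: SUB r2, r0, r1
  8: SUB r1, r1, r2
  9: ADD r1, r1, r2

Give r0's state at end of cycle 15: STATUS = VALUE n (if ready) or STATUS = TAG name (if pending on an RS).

  c1: issue SUB r1<-Add1  regs: r0:1,r1:Add1,r2:2,r3:6
  c2: issue SUB r1<-Add2  regs: r0:1,r1:Add2,r2:2,r3:6
  c3: CDB Add1=5; issue ADD r0<-Add1  regs: r0:Add1,r1:Add2,r2:2,r3:6
  c4: issue MUL r3<-Mul1  regs: r0:Add1,r1:Add2,r2:2,r3:Mul1
  c5: CDB Add2=3; issue SUB r1<-Add2  regs: r0:Add1,r1:Add2,r2:2,r3:Mul1
  c6: stall  regs: r0:Add1,r1:Add2,r2:2,r3:Mul1
  c7: CDB Add1=9; issue SUB r3<-Add1  regs: r0:9,r1:Add2,r2:2,r3:Add1
  c8: CDB Add2=1; issue SUB r2<-Add2  regs: r0:9,r1:1,r2:Add2,r3:Add1
  c9: stall  regs: r0:9,r1:1,r2:Add2,r3:Add1
  c10: stall  regs: r0:9,r1:1,r2:Add2,r3:Add1
  c11: CDB Mul1=27; stall  regs: r0:9,r1:1,r2:Add2,r3:Add1
  c12: stall  regs: r0:9,r1:1,r2:Add2,r3:Add1
  c13: CDB Add1=-18; issue SUB r2<-Add1  regs: r0:9,r1:1,r2:Add1,r3:-18
  c14: stall  regs: r0:9,r1:1,r2:Add1,r3:-18
  c15: CDB Add1=8; issue SUB r1<-Add1  regs: r0:9,r1:Add1,r2:8,r3:-18

STATUS = VALUE 9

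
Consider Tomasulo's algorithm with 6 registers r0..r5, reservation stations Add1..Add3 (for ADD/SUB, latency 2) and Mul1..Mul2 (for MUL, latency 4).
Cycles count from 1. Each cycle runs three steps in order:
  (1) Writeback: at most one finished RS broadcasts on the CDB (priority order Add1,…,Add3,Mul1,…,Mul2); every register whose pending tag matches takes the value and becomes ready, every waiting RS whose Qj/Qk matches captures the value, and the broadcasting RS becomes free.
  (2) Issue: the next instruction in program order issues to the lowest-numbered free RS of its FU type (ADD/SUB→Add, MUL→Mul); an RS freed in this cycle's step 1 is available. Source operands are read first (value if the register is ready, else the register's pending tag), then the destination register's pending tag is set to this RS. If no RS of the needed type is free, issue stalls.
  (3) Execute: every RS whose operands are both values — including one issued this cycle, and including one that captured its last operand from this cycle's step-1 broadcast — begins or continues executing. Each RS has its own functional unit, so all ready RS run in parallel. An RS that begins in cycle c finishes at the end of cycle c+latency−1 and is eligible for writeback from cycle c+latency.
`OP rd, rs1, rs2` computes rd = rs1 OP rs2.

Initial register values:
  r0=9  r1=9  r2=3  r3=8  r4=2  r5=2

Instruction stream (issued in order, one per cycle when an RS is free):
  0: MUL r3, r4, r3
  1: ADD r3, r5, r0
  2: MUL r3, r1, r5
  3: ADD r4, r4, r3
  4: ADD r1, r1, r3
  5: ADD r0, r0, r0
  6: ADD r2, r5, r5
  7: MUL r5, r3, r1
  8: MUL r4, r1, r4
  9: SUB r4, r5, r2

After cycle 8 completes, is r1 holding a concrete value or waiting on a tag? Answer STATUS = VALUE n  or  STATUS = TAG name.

STATUS = TAG Add2

  c1: issue MUL r3<-Mul1  regs: r0:9,r1:9,r2:3,r3:Mul1,r4:2,r5:2
  c2: issue ADD r3<-Add1  regs: r0:9,r1:9,r2:3,r3:Add1,r4:2,r5:2
  c3: issue MUL r3<-Mul2  regs: r0:9,r1:9,r2:3,r3:Mul2,r4:2,r5:2
  c4: CDB Add1=11; issue ADD r4<-Add1  regs: r0:9,r1:9,r2:3,r3:Mul2,r4:Add1,r5:2
  c5: CDB Mul1=16; issue ADD r1<-Add2  regs: r0:9,r1:Add2,r2:3,r3:Mul2,r4:Add1,r5:2
  c6: issue ADD r0<-Add3  regs: r0:Add3,r1:Add2,r2:3,r3:Mul2,r4:Add1,r5:2
  c7: CDB Mul2=18; stall  regs: r0:Add3,r1:Add2,r2:3,r3:18,r4:Add1,r5:2
  c8: CDB Add3=18; issue ADD r2<-Add3  regs: r0:18,r1:Add2,r2:Add3,r3:18,r4:Add1,r5:2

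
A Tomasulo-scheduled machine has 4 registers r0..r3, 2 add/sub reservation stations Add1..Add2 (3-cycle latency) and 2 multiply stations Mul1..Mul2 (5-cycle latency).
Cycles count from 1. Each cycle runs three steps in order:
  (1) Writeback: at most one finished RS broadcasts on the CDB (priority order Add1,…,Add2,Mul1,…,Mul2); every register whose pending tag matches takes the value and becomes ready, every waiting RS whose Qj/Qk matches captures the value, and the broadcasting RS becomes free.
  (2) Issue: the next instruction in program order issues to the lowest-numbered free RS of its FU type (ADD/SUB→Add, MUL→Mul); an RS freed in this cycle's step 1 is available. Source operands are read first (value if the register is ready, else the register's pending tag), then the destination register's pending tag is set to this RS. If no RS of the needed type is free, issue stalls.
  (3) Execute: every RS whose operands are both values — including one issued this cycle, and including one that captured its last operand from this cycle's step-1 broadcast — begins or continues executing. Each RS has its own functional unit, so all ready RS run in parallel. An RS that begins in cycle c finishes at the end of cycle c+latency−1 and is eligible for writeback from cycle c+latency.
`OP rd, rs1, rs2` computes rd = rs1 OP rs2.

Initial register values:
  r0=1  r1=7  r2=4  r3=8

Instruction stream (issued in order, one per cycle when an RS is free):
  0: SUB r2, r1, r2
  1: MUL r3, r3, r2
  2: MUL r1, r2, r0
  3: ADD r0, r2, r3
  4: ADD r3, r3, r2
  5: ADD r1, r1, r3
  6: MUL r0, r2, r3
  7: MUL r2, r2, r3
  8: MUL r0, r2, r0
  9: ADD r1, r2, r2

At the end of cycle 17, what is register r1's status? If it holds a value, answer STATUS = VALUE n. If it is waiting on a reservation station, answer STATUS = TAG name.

STATUS = VALUE 30

  c1: issue SUB r2<-Add1  regs: r0:1,r1:7,r2:Add1,r3:8
  c2: issue MUL r3<-Mul1  regs: r0:1,r1:7,r2:Add1,r3:Mul1
  c3: issue MUL r1<-Mul2  regs: r0:1,r1:Mul2,r2:Add1,r3:Mul1
  c4: CDB Add1=3; issue ADD r0<-Add1  regs: r0:Add1,r1:Mul2,r2:3,r3:Mul1
  c5: issue ADD r3<-Add2  regs: r0:Add1,r1:Mul2,r2:3,r3:Add2
  c6: stall  regs: r0:Add1,r1:Mul2,r2:3,r3:Add2
  c7: stall  regs: r0:Add1,r1:Mul2,r2:3,r3:Add2
  c8: stall  regs: r0:Add1,r1:Mul2,r2:3,r3:Add2
  c9: CDB Mul1=24; stall  regs: r0:Add1,r1:Mul2,r2:3,r3:Add2
  c10: CDB Mul2=3; stall  regs: r0:Add1,r1:3,r2:3,r3:Add2
  c11: stall  regs: r0:Add1,r1:3,r2:3,r3:Add2
  c12: CDB Add1=27; issue ADD r1<-Add1  regs: r0:27,r1:Add1,r2:3,r3:Add2
  c13: CDB Add2=27; issue MUL r0<-Mul1  regs: r0:Mul1,r1:Add1,r2:3,r3:27
  c14: issue MUL r2<-Mul2  regs: r0:Mul1,r1:Add1,r2:Mul2,r3:27
  c15: stall  regs: r0:Mul1,r1:Add1,r2:Mul2,r3:27
  c16: CDB Add1=30; stall  regs: r0:Mul1,r1:30,r2:Mul2,r3:27
  c17: stall  regs: r0:Mul1,r1:30,r2:Mul2,r3:27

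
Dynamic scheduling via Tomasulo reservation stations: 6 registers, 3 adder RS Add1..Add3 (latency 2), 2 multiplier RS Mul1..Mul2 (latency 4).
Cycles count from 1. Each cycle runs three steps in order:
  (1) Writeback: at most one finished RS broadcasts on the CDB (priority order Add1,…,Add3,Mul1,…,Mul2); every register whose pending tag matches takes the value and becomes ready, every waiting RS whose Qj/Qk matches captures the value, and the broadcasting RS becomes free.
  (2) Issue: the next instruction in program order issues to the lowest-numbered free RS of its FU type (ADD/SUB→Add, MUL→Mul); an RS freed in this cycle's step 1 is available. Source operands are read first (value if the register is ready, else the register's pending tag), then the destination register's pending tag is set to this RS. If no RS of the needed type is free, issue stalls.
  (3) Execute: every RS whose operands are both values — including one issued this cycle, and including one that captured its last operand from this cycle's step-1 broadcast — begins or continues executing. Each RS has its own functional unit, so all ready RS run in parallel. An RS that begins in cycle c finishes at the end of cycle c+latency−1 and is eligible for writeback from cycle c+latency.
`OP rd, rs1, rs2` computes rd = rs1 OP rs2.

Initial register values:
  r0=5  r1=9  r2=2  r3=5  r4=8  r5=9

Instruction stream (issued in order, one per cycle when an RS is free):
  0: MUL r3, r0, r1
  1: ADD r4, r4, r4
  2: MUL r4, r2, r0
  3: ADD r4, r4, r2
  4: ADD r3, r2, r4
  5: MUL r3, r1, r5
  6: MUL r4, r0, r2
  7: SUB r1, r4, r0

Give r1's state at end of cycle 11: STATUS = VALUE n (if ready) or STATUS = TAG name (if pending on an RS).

STATUS = TAG Add3

c1: issue MUL r3<-Mul1 | r0:5,r1:9,r2:2,r3:Mul1,r4:8,r5:9
c2: issue ADD r4<-Add1 | r0:5,r1:9,r2:2,r3:Mul1,r4:Add1,r5:9
c3: issue MUL r4<-Mul2 | r0:5,r1:9,r2:2,r3:Mul1,r4:Mul2,r5:9
c4: CDB Add1=16; issue ADD r4<-Add1 | r0:5,r1:9,r2:2,r3:Mul1,r4:Add1,r5:9
c5: CDB Mul1=45; issue ADD r3<-Add2 | r0:5,r1:9,r2:2,r3:Add2,r4:Add1,r5:9
c6: issue MUL r3<-Mul1 | r0:5,r1:9,r2:2,r3:Mul1,r4:Add1,r5:9
c7: CDB Mul2=10; issue MUL r4<-Mul2 | r0:5,r1:9,r2:2,r3:Mul1,r4:Mul2,r5:9
c8: issue SUB r1<-Add3 | r0:5,r1:Add3,r2:2,r3:Mul1,r4:Mul2,r5:9
c9: CDB Add1=12 | r0:5,r1:Add3,r2:2,r3:Mul1,r4:Mul2,r5:9
c10: CDB Mul1=81 | r0:5,r1:Add3,r2:2,r3:81,r4:Mul2,r5:9
c11: CDB Add2=14 | r0:5,r1:Add3,r2:2,r3:81,r4:Mul2,r5:9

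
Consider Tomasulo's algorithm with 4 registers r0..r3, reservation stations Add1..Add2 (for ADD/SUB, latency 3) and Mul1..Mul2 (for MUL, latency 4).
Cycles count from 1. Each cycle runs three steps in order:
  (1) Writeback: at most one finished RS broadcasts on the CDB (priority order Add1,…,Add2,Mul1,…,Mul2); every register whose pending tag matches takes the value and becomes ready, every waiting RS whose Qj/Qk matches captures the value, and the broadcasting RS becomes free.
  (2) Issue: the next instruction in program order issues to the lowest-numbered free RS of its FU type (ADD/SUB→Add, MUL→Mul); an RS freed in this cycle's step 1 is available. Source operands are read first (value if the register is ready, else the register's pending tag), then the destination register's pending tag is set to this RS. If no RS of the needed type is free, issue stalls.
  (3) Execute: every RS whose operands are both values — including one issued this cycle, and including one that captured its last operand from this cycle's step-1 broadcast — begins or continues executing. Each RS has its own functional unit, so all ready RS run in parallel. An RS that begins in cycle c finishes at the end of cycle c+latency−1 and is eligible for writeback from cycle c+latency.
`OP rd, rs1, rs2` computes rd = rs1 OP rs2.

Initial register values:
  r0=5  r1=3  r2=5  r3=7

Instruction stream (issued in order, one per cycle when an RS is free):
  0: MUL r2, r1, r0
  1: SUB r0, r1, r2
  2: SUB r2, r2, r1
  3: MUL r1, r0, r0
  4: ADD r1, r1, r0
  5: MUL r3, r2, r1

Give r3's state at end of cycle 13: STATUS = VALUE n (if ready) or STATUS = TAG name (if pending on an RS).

STATUS = TAG Mul1

  c1: issue MUL r2<-Mul1  regs: r0:5,r1:3,r2:Mul1,r3:7
  c2: issue SUB r0<-Add1  regs: r0:Add1,r1:3,r2:Mul1,r3:7
  c3: issue SUB r2<-Add2  regs: r0:Add1,r1:3,r2:Add2,r3:7
  c4: issue MUL r1<-Mul2  regs: r0:Add1,r1:Mul2,r2:Add2,r3:7
  c5: CDB Mul1=15; stall  regs: r0:Add1,r1:Mul2,r2:Add2,r3:7
  c6: stall  regs: r0:Add1,r1:Mul2,r2:Add2,r3:7
  c7: stall  regs: r0:Add1,r1:Mul2,r2:Add2,r3:7
  c8: CDB Add1=-12; issue ADD r1<-Add1  regs: r0:-12,r1:Add1,r2:Add2,r3:7
  c9: CDB Add2=12; issue MUL r3<-Mul1  regs: r0:-12,r1:Add1,r2:12,r3:Mul1
  c10: -  regs: r0:-12,r1:Add1,r2:12,r3:Mul1
  c11: -  regs: r0:-12,r1:Add1,r2:12,r3:Mul1
  c12: CDB Mul2=144  regs: r0:-12,r1:Add1,r2:12,r3:Mul1
  c13: -  regs: r0:-12,r1:Add1,r2:12,r3:Mul1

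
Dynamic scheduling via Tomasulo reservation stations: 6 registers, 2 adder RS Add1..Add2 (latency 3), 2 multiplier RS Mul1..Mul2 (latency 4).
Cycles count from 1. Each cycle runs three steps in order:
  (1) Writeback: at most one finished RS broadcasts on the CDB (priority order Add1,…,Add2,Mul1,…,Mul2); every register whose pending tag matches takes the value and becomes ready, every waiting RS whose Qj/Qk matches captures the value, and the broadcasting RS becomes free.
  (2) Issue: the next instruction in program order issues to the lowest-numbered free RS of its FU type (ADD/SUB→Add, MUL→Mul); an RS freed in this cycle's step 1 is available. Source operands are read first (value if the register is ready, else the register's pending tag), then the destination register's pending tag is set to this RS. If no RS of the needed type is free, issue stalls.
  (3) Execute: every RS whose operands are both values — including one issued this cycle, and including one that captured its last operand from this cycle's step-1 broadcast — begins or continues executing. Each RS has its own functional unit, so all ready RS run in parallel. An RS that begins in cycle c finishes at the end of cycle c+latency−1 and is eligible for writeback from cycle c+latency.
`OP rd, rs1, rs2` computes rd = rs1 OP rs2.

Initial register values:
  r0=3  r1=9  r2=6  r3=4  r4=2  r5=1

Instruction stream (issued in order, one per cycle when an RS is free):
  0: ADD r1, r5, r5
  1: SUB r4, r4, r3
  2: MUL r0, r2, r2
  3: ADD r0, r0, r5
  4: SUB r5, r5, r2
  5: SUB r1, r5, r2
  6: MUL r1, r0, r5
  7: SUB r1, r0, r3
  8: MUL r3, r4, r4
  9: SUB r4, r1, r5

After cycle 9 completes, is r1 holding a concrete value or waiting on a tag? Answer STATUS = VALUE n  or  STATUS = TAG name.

STATUS = TAG Mul1

  c1: issue ADD r1<-Add1  regs: r0:3,r1:Add1,r2:6,r3:4,r4:2,r5:1
  c2: issue SUB r4<-Add2  regs: r0:3,r1:Add1,r2:6,r3:4,r4:Add2,r5:1
  c3: issue MUL r0<-Mul1  regs: r0:Mul1,r1:Add1,r2:6,r3:4,r4:Add2,r5:1
  c4: CDB Add1=2; issue ADD r0<-Add1  regs: r0:Add1,r1:2,r2:6,r3:4,r4:Add2,r5:1
  c5: CDB Add2=-2; issue SUB r5<-Add2  regs: r0:Add1,r1:2,r2:6,r3:4,r4:-2,r5:Add2
  c6: stall  regs: r0:Add1,r1:2,r2:6,r3:4,r4:-2,r5:Add2
  c7: CDB Mul1=36; stall  regs: r0:Add1,r1:2,r2:6,r3:4,r4:-2,r5:Add2
  c8: CDB Add2=-5; issue SUB r1<-Add2  regs: r0:Add1,r1:Add2,r2:6,r3:4,r4:-2,r5:-5
  c9: issue MUL r1<-Mul1  regs: r0:Add1,r1:Mul1,r2:6,r3:4,r4:-2,r5:-5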